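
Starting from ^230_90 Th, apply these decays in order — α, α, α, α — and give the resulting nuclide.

Pb-214

Start: (A, Z) = (230, 90).
After α: (226, 88).
After α: (222, 86).
After α: (218, 84).
After α: (214, 82).
Z = 82 is lead.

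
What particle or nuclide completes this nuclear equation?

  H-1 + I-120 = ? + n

Xe-120

Conserve mass number: 1 + 120 = A + 1, so A = 120.
Conserve atomic number: 1 + 53 = Z + 0, so Z = 54.
Z = 54 is xenon, so the species is Xe-120.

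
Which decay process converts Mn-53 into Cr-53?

beta-plus decay or electron capture

ΔA = 53 − 53 = 0; ΔZ = 24 − 25 = -1.
A is unchanged and Z drops by 1 — a proton has become a neutron (β⁺ emission or electron capture).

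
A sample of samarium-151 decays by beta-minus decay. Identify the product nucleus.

Eu-151

Beta-minus decay: mass number changes by +0, atomic number by +1.
A: 151 = 151; Z: 62 + 1 = 63.
Z = 63 is europium, so the daughter is europium-151.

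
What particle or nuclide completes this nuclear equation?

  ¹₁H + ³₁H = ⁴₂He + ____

gamma ray

Conserve mass number: 1 + 3 = 4 + A, so A = 0.
Conserve atomic number: 1 + 1 = 2 + Z, so Z = 0.
A = 0 and Z = 0 is ⁰₀γ — a gamma ray.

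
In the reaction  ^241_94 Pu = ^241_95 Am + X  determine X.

beta-minus particle

Conserve mass number: 241 = 241 + A, so A = 0.
Conserve atomic number: 94 = 95 + Z, so Z = -1.
A = 0 and Z = -1 is ^0_-1 e — a beta-minus particle.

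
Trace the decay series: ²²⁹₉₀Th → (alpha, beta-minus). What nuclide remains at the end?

Ac-225

Start: (A, Z) = (229, 90).
After α: (225, 88).
After β⁻: (225, 89).
Z = 89 is actinium.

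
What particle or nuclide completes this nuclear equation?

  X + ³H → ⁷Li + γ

alpha particle

Conserve mass number: A + 3 = 7 + 0, so A = 4.
Conserve atomic number: Z + 1 = 3 + 0, so Z = 2.
A = 4 and Z = 2 is ⁴He — an alpha particle.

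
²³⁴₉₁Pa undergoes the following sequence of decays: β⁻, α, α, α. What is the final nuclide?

Start: (A, Z) = (234, 91).
After β⁻: (234, 92).
After α: (230, 90).
After α: (226, 88).
After α: (222, 86).
Z = 86 is radon.

Rn-222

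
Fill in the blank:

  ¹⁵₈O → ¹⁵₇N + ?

positron

Conserve mass number: 15 = 15 + A, so A = 0.
Conserve atomic number: 8 = 7 + Z, so Z = 1.
A = 0 and Z = 1 is ⁰₁e — a positron.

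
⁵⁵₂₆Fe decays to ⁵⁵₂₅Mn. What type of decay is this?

ΔA = 55 − 55 = 0; ΔZ = 25 − 26 = -1.
A is unchanged and Z drops by 1 — a proton has become a neutron (β⁺ emission or electron capture).

beta-plus decay or electron capture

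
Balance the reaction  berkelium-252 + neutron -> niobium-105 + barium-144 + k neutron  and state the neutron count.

Conserve mass number: 253 = 105 + 144 + k, so k = 253 − 249 = 4.
Check atomic number: 97 = 41 + 56 + 0 = 97. ✓

4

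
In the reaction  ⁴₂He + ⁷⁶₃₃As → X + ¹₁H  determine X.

Se-79

Conserve mass number: 4 + 76 = A + 1, so A = 79.
Conserve atomic number: 2 + 33 = Z + 1, so Z = 34.
Z = 34 is selenium, so the species is ⁷⁹₃₄Se.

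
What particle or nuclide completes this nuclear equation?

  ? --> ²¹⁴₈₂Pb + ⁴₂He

Po-218

Conserve mass number: A = 214 + 4, so A = 218.
Conserve atomic number: Z = 82 + 2, so Z = 84.
Z = 84 is polonium, so the species is ²¹⁸₈₄Po.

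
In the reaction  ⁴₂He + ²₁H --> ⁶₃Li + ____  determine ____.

Conserve mass number: 4 + 2 = 6 + A, so A = 0.
Conserve atomic number: 2 + 1 = 3 + Z, so Z = 0.
A = 0 and Z = 0 is ⁰₀γ — a gamma ray.

gamma ray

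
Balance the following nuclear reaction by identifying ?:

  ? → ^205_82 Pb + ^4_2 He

Conserve mass number: A = 205 + 4, so A = 209.
Conserve atomic number: Z = 82 + 2, so Z = 84.
Z = 84 is polonium, so the species is ^209_84 Po.

Po-209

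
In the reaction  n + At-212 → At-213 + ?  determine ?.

gamma ray

Conserve mass number: 1 + 212 = 213 + A, so A = 0.
Conserve atomic number: 0 + 85 = 85 + Z, so Z = 0.
A = 0 and Z = 0 is γ — a gamma ray.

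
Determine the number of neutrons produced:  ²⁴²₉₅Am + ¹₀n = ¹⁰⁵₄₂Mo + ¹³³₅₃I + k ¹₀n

5

Conserve mass number: 243 = 105 + 133 + k, so k = 243 − 238 = 5.
Check atomic number: 95 = 42 + 53 + 0 = 95. ✓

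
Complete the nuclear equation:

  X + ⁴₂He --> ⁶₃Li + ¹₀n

triton

Conserve mass number: A + 4 = 6 + 1, so A = 3.
Conserve atomic number: Z + 2 = 3 + 0, so Z = 1.
A = 3 and Z = 1 is ³₁H — a triton.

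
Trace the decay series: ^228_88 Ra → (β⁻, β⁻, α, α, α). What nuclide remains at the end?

Po-216

Start: (A, Z) = (228, 88).
After β⁻: (228, 89).
After β⁻: (228, 90).
After α: (224, 88).
After α: (220, 86).
After α: (216, 84).
Z = 84 is polonium.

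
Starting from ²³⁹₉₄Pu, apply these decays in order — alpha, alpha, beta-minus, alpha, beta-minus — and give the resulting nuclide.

Start: (A, Z) = (239, 94).
After α: (235, 92).
After α: (231, 90).
After β⁻: (231, 91).
After α: (227, 89).
After β⁻: (227, 90).
Z = 90 is thorium.

Th-227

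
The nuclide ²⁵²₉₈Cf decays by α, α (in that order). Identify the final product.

Pu-244

Start: (A, Z) = (252, 98).
After α: (248, 96).
After α: (244, 94).
Z = 94 is plutonium.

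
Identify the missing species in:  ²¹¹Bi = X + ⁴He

Tl-207

Conserve mass number: 211 = A + 4, so A = 207.
Conserve atomic number: 83 = Z + 2, so Z = 81.
Z = 81 is thallium, so the species is ²⁰⁷Tl.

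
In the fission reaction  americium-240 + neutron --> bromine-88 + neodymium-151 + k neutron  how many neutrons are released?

Conserve mass number: 241 = 88 + 151 + k, so k = 241 − 239 = 2.
Check atomic number: 95 = 35 + 60 + 0 = 95. ✓

2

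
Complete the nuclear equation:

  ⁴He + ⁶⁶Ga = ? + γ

Conserve mass number: 4 + 66 = A + 0, so A = 70.
Conserve atomic number: 2 + 31 = Z + 0, so Z = 33.
Z = 33 is arsenic, so the species is ⁷⁰As.

As-70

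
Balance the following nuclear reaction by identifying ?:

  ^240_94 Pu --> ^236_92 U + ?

alpha particle

Conserve mass number: 240 = 236 + A, so A = 4.
Conserve atomic number: 94 = 92 + Z, so Z = 2.
A = 4 and Z = 2 is ^4_2 He — an alpha particle.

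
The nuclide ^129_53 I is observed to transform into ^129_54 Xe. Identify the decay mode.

ΔA = 129 − 129 = 0; ΔZ = 54 − 53 = +1.
A is unchanged and Z rises by 1 — a neutron has become a proton (β⁻ decay).

beta-minus decay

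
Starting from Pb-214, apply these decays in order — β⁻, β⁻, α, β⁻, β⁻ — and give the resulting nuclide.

Start: (A, Z) = (214, 82).
After β⁻: (214, 83).
After β⁻: (214, 84).
After α: (210, 82).
After β⁻: (210, 83).
After β⁻: (210, 84).
Z = 84 is polonium.

Po-210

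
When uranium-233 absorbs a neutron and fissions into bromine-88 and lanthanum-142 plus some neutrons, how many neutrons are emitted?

Conserve mass number: 234 = 88 + 142 + k, so k = 234 − 230 = 4.
Check atomic number: 92 = 35 + 57 + 0 = 92. ✓

4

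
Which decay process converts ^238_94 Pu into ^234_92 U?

alpha decay

ΔA = 234 − 238 = -4; ΔZ = 92 − 94 = -2.
A drops by 4 and Z drops by 2 — the signature of alpha emission.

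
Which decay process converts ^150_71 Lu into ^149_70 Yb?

proton emission

ΔA = 149 − 150 = -1; ΔZ = 70 − 71 = -1.
A drops by 1 and Z drops by 1 — a proton was emitted.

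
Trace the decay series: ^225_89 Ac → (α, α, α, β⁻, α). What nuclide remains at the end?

Start: (A, Z) = (225, 89).
After α: (221, 87).
After α: (217, 85).
After α: (213, 83).
After β⁻: (213, 84).
After α: (209, 82).
Z = 82 is lead.

Pb-209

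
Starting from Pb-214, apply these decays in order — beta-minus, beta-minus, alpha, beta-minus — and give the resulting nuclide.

Start: (A, Z) = (214, 82).
After β⁻: (214, 83).
After β⁻: (214, 84).
After α: (210, 82).
After β⁻: (210, 83).
Z = 83 is bismuth.

Bi-210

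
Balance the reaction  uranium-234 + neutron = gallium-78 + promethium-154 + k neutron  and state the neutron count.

Conserve mass number: 235 = 78 + 154 + k, so k = 235 − 232 = 3.
Check atomic number: 92 = 31 + 61 + 0 = 92. ✓

3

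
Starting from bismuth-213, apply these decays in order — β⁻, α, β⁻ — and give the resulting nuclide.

Start: (A, Z) = (213, 83).
After β⁻: (213, 84).
After α: (209, 82).
After β⁻: (209, 83).
Z = 83 is bismuth.

Bi-209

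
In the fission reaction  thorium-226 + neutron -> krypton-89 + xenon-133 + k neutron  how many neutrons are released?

5

Conserve mass number: 227 = 89 + 133 + k, so k = 227 − 222 = 5.
Check atomic number: 90 = 36 + 54 + 0 = 90. ✓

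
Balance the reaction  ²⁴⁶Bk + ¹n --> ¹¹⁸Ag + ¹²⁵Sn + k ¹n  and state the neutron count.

4

Conserve mass number: 247 = 118 + 125 + k, so k = 247 − 243 = 4.
Check atomic number: 97 = 47 + 50 + 0 = 97. ✓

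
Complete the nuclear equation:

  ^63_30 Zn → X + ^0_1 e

Cu-63

Conserve mass number: 63 = A + 0, so A = 63.
Conserve atomic number: 30 = Z + 1, so Z = 29.
Z = 29 is copper, so the species is ^63_29 Cu.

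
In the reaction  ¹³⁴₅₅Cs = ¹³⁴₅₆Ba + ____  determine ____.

beta-minus particle

Conserve mass number: 134 = 134 + A, so A = 0.
Conserve atomic number: 55 = 56 + Z, so Z = -1.
A = 0 and Z = -1 is ⁰₋₁e — a beta-minus particle.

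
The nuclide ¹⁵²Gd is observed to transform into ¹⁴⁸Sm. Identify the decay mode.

alpha decay

ΔA = 148 − 152 = -4; ΔZ = 62 − 64 = -2.
A drops by 4 and Z drops by 2 — the signature of alpha emission.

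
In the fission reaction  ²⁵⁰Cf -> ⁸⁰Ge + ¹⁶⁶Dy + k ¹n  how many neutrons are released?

Conserve mass number: 250 = 80 + 166 + k, so k = 250 − 246 = 4.
Check atomic number: 98 = 32 + 66 + 0 = 98. ✓

4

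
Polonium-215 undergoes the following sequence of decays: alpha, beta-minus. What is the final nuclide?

Start: (A, Z) = (215, 84).
After α: (211, 82).
After β⁻: (211, 83).
Z = 83 is bismuth.

Bi-211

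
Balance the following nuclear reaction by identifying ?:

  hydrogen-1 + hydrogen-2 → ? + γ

Conserve mass number: 1 + 2 = A + 0, so A = 3.
Conserve atomic number: 1 + 1 = Z + 0, so Z = 2.
Z = 2 is helium, so the species is helium-3.

He-3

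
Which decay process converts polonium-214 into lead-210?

ΔA = 210 − 214 = -4; ΔZ = 82 − 84 = -2.
A drops by 4 and Z drops by 2 — the signature of alpha emission.

alpha decay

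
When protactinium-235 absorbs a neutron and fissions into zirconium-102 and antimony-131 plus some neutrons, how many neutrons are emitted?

Conserve mass number: 236 = 102 + 131 + k, so k = 236 − 233 = 3.
Check atomic number: 91 = 40 + 51 + 0 = 91. ✓

3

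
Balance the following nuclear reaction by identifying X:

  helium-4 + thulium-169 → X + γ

Lu-173

Conserve mass number: 4 + 169 = A + 0, so A = 173.
Conserve atomic number: 2 + 69 = Z + 0, so Z = 71.
Z = 71 is lutetium, so the species is lutetium-173.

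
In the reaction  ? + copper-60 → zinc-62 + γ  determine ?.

Conserve mass number: A + 60 = 62 + 0, so A = 2.
Conserve atomic number: Z + 29 = 30 + 0, so Z = 1.
A = 2 and Z = 1 is hydrogen-2 — a deuteron.

deuteron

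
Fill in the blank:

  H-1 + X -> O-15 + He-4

Conserve mass number: 1 + A = 15 + 4, so A = 18.
Conserve atomic number: 1 + Z = 8 + 2, so Z = 9.
Z = 9 is fluorine, so the species is F-18.

F-18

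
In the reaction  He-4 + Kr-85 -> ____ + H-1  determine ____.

Conserve mass number: 4 + 85 = A + 1, so A = 88.
Conserve atomic number: 2 + 36 = Z + 1, so Z = 37.
Z = 37 is rubidium, so the species is Rb-88.

Rb-88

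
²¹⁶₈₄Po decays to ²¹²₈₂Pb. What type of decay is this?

ΔA = 212 − 216 = -4; ΔZ = 82 − 84 = -2.
A drops by 4 and Z drops by 2 — the signature of alpha emission.

alpha decay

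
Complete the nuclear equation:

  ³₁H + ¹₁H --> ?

He-4

Conserve mass number: 3 + 1 = A, so A = 4.
Conserve atomic number: 1 + 1 = Z, so Z = 2.
A = 4 and Z = 2 is ⁴₂He — an alpha particle.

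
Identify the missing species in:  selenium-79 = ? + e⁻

Br-79

Conserve mass number: 79 = A + 0, so A = 79.
Conserve atomic number: 34 = Z − 1, so Z = 35.
Z = 35 is bromine, so the species is bromine-79.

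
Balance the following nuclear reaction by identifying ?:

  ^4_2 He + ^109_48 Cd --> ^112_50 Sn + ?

Conserve mass number: 4 + 109 = 112 + A, so A = 1.
Conserve atomic number: 2 + 48 = 50 + Z, so Z = 0.
A = 1 and Z = 0 is ^1_0 n — a neutron.

neutron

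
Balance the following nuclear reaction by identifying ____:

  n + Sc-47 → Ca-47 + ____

proton

Conserve mass number: 1 + 47 = 47 + A, so A = 1.
Conserve atomic number: 0 + 21 = 20 + Z, so Z = 1.
A = 1 and Z = 1 is H-1 — a proton.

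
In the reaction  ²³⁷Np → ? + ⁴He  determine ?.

Pa-233

Conserve mass number: 237 = A + 4, so A = 233.
Conserve atomic number: 93 = Z + 2, so Z = 91.
Z = 91 is protactinium, so the species is ²³³Pa.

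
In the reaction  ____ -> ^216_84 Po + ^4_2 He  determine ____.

Rn-220

Conserve mass number: A = 216 + 4, so A = 220.
Conserve atomic number: Z = 84 + 2, so Z = 86.
Z = 86 is radon, so the species is ^220_86 Rn.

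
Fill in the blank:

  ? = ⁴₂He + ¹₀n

Conserve mass number: A = 4 + 1, so A = 5.
Conserve atomic number: Z = 2 + 0, so Z = 2.
Z = 2 is helium, so the species is ⁵₂He.

He-5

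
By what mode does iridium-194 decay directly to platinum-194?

ΔA = 194 − 194 = 0; ΔZ = 78 − 77 = +1.
A is unchanged and Z rises by 1 — a neutron has become a proton (β⁻ decay).

beta-minus decay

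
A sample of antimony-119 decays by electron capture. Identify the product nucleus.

Sn-119

Electron capture: mass number changes by +0, atomic number by -1.
A: 119 = 119; Z: 51 − 1 = 50.
Z = 50 is tin, so the daughter is tin-119.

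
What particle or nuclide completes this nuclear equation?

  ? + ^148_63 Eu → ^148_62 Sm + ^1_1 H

neutron

Conserve mass number: A + 148 = 148 + 1, so A = 1.
Conserve atomic number: Z + 63 = 62 + 1, so Z = 0.
A = 1 and Z = 0 is ^1_0 n — a neutron.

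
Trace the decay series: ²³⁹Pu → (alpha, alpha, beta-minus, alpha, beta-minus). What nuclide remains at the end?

Start: (A, Z) = (239, 94).
After α: (235, 92).
After α: (231, 90).
After β⁻: (231, 91).
After α: (227, 89).
After β⁻: (227, 90).
Z = 90 is thorium.

Th-227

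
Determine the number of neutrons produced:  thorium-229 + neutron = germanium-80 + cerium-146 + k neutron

4

Conserve mass number: 230 = 80 + 146 + k, so k = 230 − 226 = 4.
Check atomic number: 90 = 32 + 58 + 0 = 90. ✓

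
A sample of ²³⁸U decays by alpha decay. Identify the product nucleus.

Th-234

Alpha decay: mass number changes by -4, atomic number by -2.
A: 238 − 4 = 234; Z: 92 − 2 = 90.
Z = 90 is thorium, so the daughter is ²³⁴Th.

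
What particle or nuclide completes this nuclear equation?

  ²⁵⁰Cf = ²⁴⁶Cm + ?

alpha particle

Conserve mass number: 250 = 246 + A, so A = 4.
Conserve atomic number: 98 = 96 + Z, so Z = 2.
A = 4 and Z = 2 is ⁴He — an alpha particle.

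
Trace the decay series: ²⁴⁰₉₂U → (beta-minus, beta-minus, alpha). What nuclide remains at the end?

U-236

Start: (A, Z) = (240, 92).
After β⁻: (240, 93).
After β⁻: (240, 94).
After α: (236, 92).
Z = 92 is uranium.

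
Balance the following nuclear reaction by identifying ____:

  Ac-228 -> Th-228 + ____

beta-minus particle

Conserve mass number: 228 = 228 + A, so A = 0.
Conserve atomic number: 89 = 90 + Z, so Z = -1.
A = 0 and Z = -1 is e⁻ — a beta-minus particle.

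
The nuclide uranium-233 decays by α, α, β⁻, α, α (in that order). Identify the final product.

Start: (A, Z) = (233, 92).
After α: (229, 90).
After α: (225, 88).
After β⁻: (225, 89).
After α: (221, 87).
After α: (217, 85).
Z = 85 is astatine.

At-217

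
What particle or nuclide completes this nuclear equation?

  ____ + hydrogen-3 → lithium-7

Conserve mass number: A + 3 = 7, so A = 4.
Conserve atomic number: Z + 1 = 3, so Z = 2.
A = 4 and Z = 2 is helium-4 — an alpha particle.

alpha particle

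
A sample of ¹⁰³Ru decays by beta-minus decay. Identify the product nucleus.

Beta-minus decay: mass number changes by +0, atomic number by +1.
A: 103 = 103; Z: 44 + 1 = 45.
Z = 45 is rhodium, so the daughter is ¹⁰³Rh.

Rh-103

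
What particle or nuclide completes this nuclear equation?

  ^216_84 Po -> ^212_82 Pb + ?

alpha particle

Conserve mass number: 216 = 212 + A, so A = 4.
Conserve atomic number: 84 = 82 + Z, so Z = 2.
A = 4 and Z = 2 is ^4_2 He — an alpha particle.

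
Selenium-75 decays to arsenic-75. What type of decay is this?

ΔA = 75 − 75 = 0; ΔZ = 33 − 34 = -1.
A is unchanged and Z drops by 1 — a proton has become a neutron (β⁺ emission or electron capture).

beta-plus decay or electron capture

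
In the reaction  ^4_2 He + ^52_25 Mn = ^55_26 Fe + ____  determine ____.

Conserve mass number: 4 + 52 = 55 + A, so A = 1.
Conserve atomic number: 2 + 25 = 26 + Z, so Z = 1.
A = 1 and Z = 1 is ^1_1 H — a proton.

proton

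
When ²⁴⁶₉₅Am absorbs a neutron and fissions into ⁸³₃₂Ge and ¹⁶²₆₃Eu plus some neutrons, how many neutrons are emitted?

Conserve mass number: 247 = 83 + 162 + k, so k = 247 − 245 = 2.
Check atomic number: 95 = 32 + 63 + 0 = 95. ✓

2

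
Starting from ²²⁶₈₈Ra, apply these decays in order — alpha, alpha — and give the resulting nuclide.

Po-218

Start: (A, Z) = (226, 88).
After α: (222, 86).
After α: (218, 84).
Z = 84 is polonium.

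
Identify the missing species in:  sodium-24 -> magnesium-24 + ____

beta-minus particle

Conserve mass number: 24 = 24 + A, so A = 0.
Conserve atomic number: 11 = 12 + Z, so Z = -1.
A = 0 and Z = -1 is e⁻ — a beta-minus particle.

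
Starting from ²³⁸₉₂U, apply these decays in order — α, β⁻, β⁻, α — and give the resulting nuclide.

Th-230

Start: (A, Z) = (238, 92).
After α: (234, 90).
After β⁻: (234, 91).
After β⁻: (234, 92).
After α: (230, 90).
Z = 90 is thorium.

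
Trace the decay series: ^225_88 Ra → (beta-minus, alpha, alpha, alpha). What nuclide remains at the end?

Start: (A, Z) = (225, 88).
After β⁻: (225, 89).
After α: (221, 87).
After α: (217, 85).
After α: (213, 83).
Z = 83 is bismuth.

Bi-213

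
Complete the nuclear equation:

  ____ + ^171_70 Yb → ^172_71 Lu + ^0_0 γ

Conserve mass number: A + 171 = 172 + 0, so A = 1.
Conserve atomic number: Z + 70 = 71 + 0, so Z = 1.
A = 1 and Z = 1 is ^1_1 H — a proton.

proton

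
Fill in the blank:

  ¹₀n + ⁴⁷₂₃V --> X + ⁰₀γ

V-48

Conserve mass number: 1 + 47 = A + 0, so A = 48.
Conserve atomic number: 0 + 23 = Z + 0, so Z = 23.
Z = 23 is vanadium, so the species is ⁴⁸₂₃V.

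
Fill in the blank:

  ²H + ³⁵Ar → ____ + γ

K-37

Conserve mass number: 2 + 35 = A + 0, so A = 37.
Conserve atomic number: 1 + 18 = Z + 0, so Z = 19.
Z = 19 is potassium, so the species is ³⁷K.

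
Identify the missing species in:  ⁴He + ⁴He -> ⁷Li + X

proton

Conserve mass number: 4 + 4 = 7 + A, so A = 1.
Conserve atomic number: 2 + 2 = 3 + Z, so Z = 1.
A = 1 and Z = 1 is ¹H — a proton.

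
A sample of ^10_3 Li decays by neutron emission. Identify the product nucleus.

Neutron emission: mass number changes by -1, atomic number by +0.
A: 10 − 1 = 9; Z: 3 = 3.
Z = 3 is lithium, so the daughter is ^9_3 Li.

Li-9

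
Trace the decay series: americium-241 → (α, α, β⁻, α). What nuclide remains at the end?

Th-229

Start: (A, Z) = (241, 95).
After α: (237, 93).
After α: (233, 91).
After β⁻: (233, 92).
After α: (229, 90).
Z = 90 is thorium.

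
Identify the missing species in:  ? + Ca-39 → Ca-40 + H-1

Conserve mass number: A + 39 = 40 + 1, so A = 2.
Conserve atomic number: Z + 20 = 20 + 1, so Z = 1.
A = 2 and Z = 1 is H-2 — a deuteron.

deuteron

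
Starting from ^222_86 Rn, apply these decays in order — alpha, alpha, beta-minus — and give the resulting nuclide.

Bi-214

Start: (A, Z) = (222, 86).
After α: (218, 84).
After α: (214, 82).
After β⁻: (214, 83).
Z = 83 is bismuth.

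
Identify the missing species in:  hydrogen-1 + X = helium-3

Conserve mass number: 1 + A = 3, so A = 2.
Conserve atomic number: 1 + Z = 2, so Z = 1.
A = 2 and Z = 1 is hydrogen-2 — a deuteron.

deuteron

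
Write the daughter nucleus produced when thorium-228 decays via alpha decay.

Alpha decay: mass number changes by -4, atomic number by -2.
A: 228 − 4 = 224; Z: 90 − 2 = 88.
Z = 88 is radium, so the daughter is radium-224.

Ra-224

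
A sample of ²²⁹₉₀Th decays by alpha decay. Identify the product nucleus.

Alpha decay: mass number changes by -4, atomic number by -2.
A: 229 − 4 = 225; Z: 90 − 2 = 88.
Z = 88 is radium, so the daughter is ²²⁵₈₈Ra.

Ra-225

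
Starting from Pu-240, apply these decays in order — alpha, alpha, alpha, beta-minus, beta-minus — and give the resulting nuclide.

Start: (A, Z) = (240, 94).
After α: (236, 92).
After α: (232, 90).
After α: (228, 88).
After β⁻: (228, 89).
After β⁻: (228, 90).
Z = 90 is thorium.

Th-228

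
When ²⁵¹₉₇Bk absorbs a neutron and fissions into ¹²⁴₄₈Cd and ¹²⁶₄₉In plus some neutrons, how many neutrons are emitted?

2

Conserve mass number: 252 = 124 + 126 + k, so k = 252 − 250 = 2.
Check atomic number: 97 = 48 + 49 + 0 = 97. ✓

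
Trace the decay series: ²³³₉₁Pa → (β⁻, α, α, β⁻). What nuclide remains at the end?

Start: (A, Z) = (233, 91).
After β⁻: (233, 92).
After α: (229, 90).
After α: (225, 88).
After β⁻: (225, 89).
Z = 89 is actinium.

Ac-225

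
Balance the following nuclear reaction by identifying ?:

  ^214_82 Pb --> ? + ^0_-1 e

Bi-214

Conserve mass number: 214 = A + 0, so A = 214.
Conserve atomic number: 82 = Z − 1, so Z = 83.
Z = 83 is bismuth, so the species is ^214_83 Bi.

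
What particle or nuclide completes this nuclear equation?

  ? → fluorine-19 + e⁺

Conserve mass number: A = 19 + 0, so A = 19.
Conserve atomic number: Z = 9 + 1, so Z = 10.
Z = 10 is neon, so the species is neon-19.

Ne-19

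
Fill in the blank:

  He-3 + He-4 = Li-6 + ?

Conserve mass number: 3 + 4 = 6 + A, so A = 1.
Conserve atomic number: 2 + 2 = 3 + Z, so Z = 1.
A = 1 and Z = 1 is H-1 — a proton.

proton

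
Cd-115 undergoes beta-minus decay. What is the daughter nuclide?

In-115

Beta-minus decay: mass number changes by +0, atomic number by +1.
A: 115 = 115; Z: 48 + 1 = 49.
Z = 49 is indium, so the daughter is In-115.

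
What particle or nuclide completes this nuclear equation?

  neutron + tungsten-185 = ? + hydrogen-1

Ta-185

Conserve mass number: 1 + 185 = A + 1, so A = 185.
Conserve atomic number: 0 + 74 = Z + 1, so Z = 73.
Z = 73 is tantalum, so the species is tantalum-185.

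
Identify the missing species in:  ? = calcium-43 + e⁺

Sc-43

Conserve mass number: A = 43 + 0, so A = 43.
Conserve atomic number: Z = 20 + 1, so Z = 21.
Z = 21 is scandium, so the species is scandium-43.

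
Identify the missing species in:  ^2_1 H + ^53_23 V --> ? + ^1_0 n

Cr-54

Conserve mass number: 2 + 53 = A + 1, so A = 54.
Conserve atomic number: 1 + 23 = Z + 0, so Z = 24.
Z = 24 is chromium, so the species is ^54_24 Cr.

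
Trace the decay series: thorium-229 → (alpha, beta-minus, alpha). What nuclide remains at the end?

Fr-221

Start: (A, Z) = (229, 90).
After α: (225, 88).
After β⁻: (225, 89).
After α: (221, 87).
Z = 87 is francium.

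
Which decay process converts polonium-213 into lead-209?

alpha decay

ΔA = 209 − 213 = -4; ΔZ = 82 − 84 = -2.
A drops by 4 and Z drops by 2 — the signature of alpha emission.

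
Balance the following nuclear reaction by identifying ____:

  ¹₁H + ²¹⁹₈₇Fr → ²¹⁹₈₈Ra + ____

Conserve mass number: 1 + 219 = 219 + A, so A = 1.
Conserve atomic number: 1 + 87 = 88 + Z, so Z = 0.
A = 1 and Z = 0 is ¹₀n — a neutron.

neutron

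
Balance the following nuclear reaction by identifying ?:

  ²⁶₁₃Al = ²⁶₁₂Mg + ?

positron

Conserve mass number: 26 = 26 + A, so A = 0.
Conserve atomic number: 13 = 12 + Z, so Z = 1.
A = 0 and Z = 1 is ⁰₁e — a positron.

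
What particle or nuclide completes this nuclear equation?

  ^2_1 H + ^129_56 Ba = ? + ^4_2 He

Cs-127

Conserve mass number: 2 + 129 = A + 4, so A = 127.
Conserve atomic number: 1 + 56 = Z + 2, so Z = 55.
Z = 55 is caesium, so the species is ^127_55 Cs.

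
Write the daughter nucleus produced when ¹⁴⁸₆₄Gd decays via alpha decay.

Alpha decay: mass number changes by -4, atomic number by -2.
A: 148 − 4 = 144; Z: 64 − 2 = 62.
Z = 62 is samarium, so the daughter is ¹⁴⁴₆₂Sm.

Sm-144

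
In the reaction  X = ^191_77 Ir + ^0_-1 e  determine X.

Conserve mass number: A = 191 + 0, so A = 191.
Conserve atomic number: Z = 77 − 1, so Z = 76.
Z = 76 is osmium, so the species is ^191_76 Os.

Os-191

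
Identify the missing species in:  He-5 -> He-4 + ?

neutron

Conserve mass number: 5 = 4 + A, so A = 1.
Conserve atomic number: 2 = 2 + Z, so Z = 0.
A = 1 and Z = 0 is n — a neutron.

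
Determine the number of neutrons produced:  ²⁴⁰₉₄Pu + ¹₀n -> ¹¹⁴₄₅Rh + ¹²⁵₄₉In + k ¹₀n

Conserve mass number: 241 = 114 + 125 + k, so k = 241 − 239 = 2.
Check atomic number: 94 = 45 + 49 + 0 = 94. ✓

2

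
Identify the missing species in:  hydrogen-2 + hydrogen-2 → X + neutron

He-3

Conserve mass number: 2 + 2 = A + 1, so A = 3.
Conserve atomic number: 1 + 1 = Z + 0, so Z = 2.
Z = 2 is helium, so the species is helium-3.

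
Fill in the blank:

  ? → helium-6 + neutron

He-7

Conserve mass number: A = 6 + 1, so A = 7.
Conserve atomic number: Z = 2 + 0, so Z = 2.
Z = 2 is helium, so the species is helium-7.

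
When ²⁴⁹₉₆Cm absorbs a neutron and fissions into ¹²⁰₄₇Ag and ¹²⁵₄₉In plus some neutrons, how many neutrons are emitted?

5

Conserve mass number: 250 = 120 + 125 + k, so k = 250 − 245 = 5.
Check atomic number: 96 = 47 + 49 + 0 = 96. ✓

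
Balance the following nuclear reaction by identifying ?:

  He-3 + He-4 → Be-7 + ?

gamma ray

Conserve mass number: 3 + 4 = 7 + A, so A = 0.
Conserve atomic number: 2 + 2 = 4 + Z, so Z = 0.
A = 0 and Z = 0 is γ — a gamma ray.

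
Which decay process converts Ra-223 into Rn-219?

ΔA = 219 − 223 = -4; ΔZ = 86 − 88 = -2.
A drops by 4 and Z drops by 2 — the signature of alpha emission.

alpha decay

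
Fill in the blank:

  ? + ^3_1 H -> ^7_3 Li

alpha particle

Conserve mass number: A + 3 = 7, so A = 4.
Conserve atomic number: Z + 1 = 3, so Z = 2.
A = 4 and Z = 2 is ^4_2 He — an alpha particle.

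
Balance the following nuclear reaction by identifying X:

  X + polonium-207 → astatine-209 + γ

deuteron

Conserve mass number: A + 207 = 209 + 0, so A = 2.
Conserve atomic number: Z + 84 = 85 + 0, so Z = 1.
A = 2 and Z = 1 is hydrogen-2 — a deuteron.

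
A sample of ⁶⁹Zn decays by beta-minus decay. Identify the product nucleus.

Ga-69

Beta-minus decay: mass number changes by +0, atomic number by +1.
A: 69 = 69; Z: 30 + 1 = 31.
Z = 31 is gallium, so the daughter is ⁶⁹Ga.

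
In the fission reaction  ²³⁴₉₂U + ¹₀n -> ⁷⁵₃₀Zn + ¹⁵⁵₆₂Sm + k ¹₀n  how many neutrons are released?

Conserve mass number: 235 = 75 + 155 + k, so k = 235 − 230 = 5.
Check atomic number: 92 = 30 + 62 + 0 = 92. ✓

5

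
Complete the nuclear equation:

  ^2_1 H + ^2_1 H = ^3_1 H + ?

proton

Conserve mass number: 2 + 2 = 3 + A, so A = 1.
Conserve atomic number: 1 + 1 = 1 + Z, so Z = 1.
A = 1 and Z = 1 is ^1_1 H — a proton.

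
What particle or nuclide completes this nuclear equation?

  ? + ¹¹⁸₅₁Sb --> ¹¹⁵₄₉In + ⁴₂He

neutron

Conserve mass number: A + 118 = 115 + 4, so A = 1.
Conserve atomic number: Z + 51 = 49 + 2, so Z = 0.
A = 1 and Z = 0 is ¹₀n — a neutron.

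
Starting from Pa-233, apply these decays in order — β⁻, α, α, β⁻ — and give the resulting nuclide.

Ac-225

Start: (A, Z) = (233, 91).
After β⁻: (233, 92).
After α: (229, 90).
After α: (225, 88).
After β⁻: (225, 89).
Z = 89 is actinium.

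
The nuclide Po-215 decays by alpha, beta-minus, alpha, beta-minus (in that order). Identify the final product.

Pb-207

Start: (A, Z) = (215, 84).
After α: (211, 82).
After β⁻: (211, 83).
After α: (207, 81).
After β⁻: (207, 82).
Z = 82 is lead.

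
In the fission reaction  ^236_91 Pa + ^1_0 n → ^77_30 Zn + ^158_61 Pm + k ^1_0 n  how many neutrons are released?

Conserve mass number: 237 = 77 + 158 + k, so k = 237 − 235 = 2.
Check atomic number: 91 = 30 + 61 + 0 = 91. ✓

2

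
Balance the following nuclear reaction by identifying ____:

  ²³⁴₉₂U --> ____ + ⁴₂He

Th-230

Conserve mass number: 234 = A + 4, so A = 230.
Conserve atomic number: 92 = Z + 2, so Z = 90.
Z = 90 is thorium, so the species is ²³⁰₉₀Th.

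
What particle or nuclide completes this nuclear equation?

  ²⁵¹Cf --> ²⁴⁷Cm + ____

alpha particle

Conserve mass number: 251 = 247 + A, so A = 4.
Conserve atomic number: 98 = 96 + Z, so Z = 2.
A = 4 and Z = 2 is ⁴He — an alpha particle.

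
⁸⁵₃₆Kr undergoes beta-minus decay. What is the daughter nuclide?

Beta-minus decay: mass number changes by +0, atomic number by +1.
A: 85 = 85; Z: 36 + 1 = 37.
Z = 37 is rubidium, so the daughter is ⁸⁵₃₇Rb.

Rb-85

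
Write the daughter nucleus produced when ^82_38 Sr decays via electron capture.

Rb-82

Electron capture: mass number changes by +0, atomic number by -1.
A: 82 = 82; Z: 38 − 1 = 37.
Z = 37 is rubidium, so the daughter is ^82_37 Rb.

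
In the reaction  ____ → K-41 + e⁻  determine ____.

Conserve mass number: A = 41 + 0, so A = 41.
Conserve atomic number: Z = 19 − 1, so Z = 18.
Z = 18 is argon, so the species is Ar-41.

Ar-41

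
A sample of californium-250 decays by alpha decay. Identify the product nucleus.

Cm-246

Alpha decay: mass number changes by -4, atomic number by -2.
A: 250 − 4 = 246; Z: 98 − 2 = 96.
Z = 96 is curium, so the daughter is curium-246.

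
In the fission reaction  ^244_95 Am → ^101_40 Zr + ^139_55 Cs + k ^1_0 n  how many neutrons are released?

Conserve mass number: 244 = 101 + 139 + k, so k = 244 − 240 = 4.
Check atomic number: 95 = 40 + 55 + 0 = 95. ✓

4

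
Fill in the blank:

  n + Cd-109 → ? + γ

Conserve mass number: 1 + 109 = A + 0, so A = 110.
Conserve atomic number: 0 + 48 = Z + 0, so Z = 48.
Z = 48 is cadmium, so the species is Cd-110.

Cd-110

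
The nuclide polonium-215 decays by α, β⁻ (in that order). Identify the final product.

Start: (A, Z) = (215, 84).
After α: (211, 82).
After β⁻: (211, 83).
Z = 83 is bismuth.

Bi-211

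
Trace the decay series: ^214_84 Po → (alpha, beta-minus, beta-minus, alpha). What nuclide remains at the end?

Pb-206

Start: (A, Z) = (214, 84).
After α: (210, 82).
After β⁻: (210, 83).
After β⁻: (210, 84).
After α: (206, 82).
Z = 82 is lead.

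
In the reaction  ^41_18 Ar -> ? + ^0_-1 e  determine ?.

Conserve mass number: 41 = A + 0, so A = 41.
Conserve atomic number: 18 = Z − 1, so Z = 19.
Z = 19 is potassium, so the species is ^41_19 K.

K-41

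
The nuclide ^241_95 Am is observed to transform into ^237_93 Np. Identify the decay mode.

ΔA = 237 − 241 = -4; ΔZ = 93 − 95 = -2.
A drops by 4 and Z drops by 2 — the signature of alpha emission.

alpha decay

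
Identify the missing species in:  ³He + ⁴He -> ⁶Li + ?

proton

Conserve mass number: 3 + 4 = 6 + A, so A = 1.
Conserve atomic number: 2 + 2 = 3 + Z, so Z = 1.
A = 1 and Z = 1 is ¹H — a proton.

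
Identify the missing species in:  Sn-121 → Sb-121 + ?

Conserve mass number: 121 = 121 + A, so A = 0.
Conserve atomic number: 50 = 51 + Z, so Z = -1.
A = 0 and Z = -1 is e⁻ — a beta-minus particle.

beta-minus particle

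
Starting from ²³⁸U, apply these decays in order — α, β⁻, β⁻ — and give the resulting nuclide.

U-234

Start: (A, Z) = (238, 92).
After α: (234, 90).
After β⁻: (234, 91).
After β⁻: (234, 92).
Z = 92 is uranium.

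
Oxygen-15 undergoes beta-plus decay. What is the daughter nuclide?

Beta-plus decay: mass number changes by +0, atomic number by -1.
A: 15 = 15; Z: 8 − 1 = 7.
Z = 7 is nitrogen, so the daughter is nitrogen-15.

N-15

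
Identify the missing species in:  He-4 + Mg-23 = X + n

Conserve mass number: 4 + 23 = A + 1, so A = 26.
Conserve atomic number: 2 + 12 = Z + 0, so Z = 14.
Z = 14 is silicon, so the species is Si-26.

Si-26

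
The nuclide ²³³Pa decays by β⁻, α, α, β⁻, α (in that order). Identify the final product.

Fr-221

Start: (A, Z) = (233, 91).
After β⁻: (233, 92).
After α: (229, 90).
After α: (225, 88).
After β⁻: (225, 89).
After α: (221, 87).
Z = 87 is francium.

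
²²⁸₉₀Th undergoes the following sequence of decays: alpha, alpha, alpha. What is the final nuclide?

Po-216

Start: (A, Z) = (228, 90).
After α: (224, 88).
After α: (220, 86).
After α: (216, 84).
Z = 84 is polonium.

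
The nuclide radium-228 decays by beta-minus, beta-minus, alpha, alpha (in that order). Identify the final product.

Start: (A, Z) = (228, 88).
After β⁻: (228, 89).
After β⁻: (228, 90).
After α: (224, 88).
After α: (220, 86).
Z = 86 is radon.

Rn-220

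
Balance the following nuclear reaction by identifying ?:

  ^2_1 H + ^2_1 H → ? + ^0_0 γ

He-4

Conserve mass number: 2 + 2 = A + 0, so A = 4.
Conserve atomic number: 1 + 1 = Z + 0, so Z = 2.
A = 4 and Z = 2 is ^4_2 He — an alpha particle.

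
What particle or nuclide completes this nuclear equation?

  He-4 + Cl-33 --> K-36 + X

Conserve mass number: 4 + 33 = 36 + A, so A = 1.
Conserve atomic number: 2 + 17 = 19 + Z, so Z = 0.
A = 1 and Z = 0 is n — a neutron.

neutron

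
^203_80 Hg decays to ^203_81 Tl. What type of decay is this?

ΔA = 203 − 203 = 0; ΔZ = 81 − 80 = +1.
A is unchanged and Z rises by 1 — a neutron has become a proton (β⁻ decay).

beta-minus decay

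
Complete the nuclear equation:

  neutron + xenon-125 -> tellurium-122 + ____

Conserve mass number: 1 + 125 = 122 + A, so A = 4.
Conserve atomic number: 0 + 54 = 52 + Z, so Z = 2.
A = 4 and Z = 2 is helium-4 — an alpha particle.

alpha particle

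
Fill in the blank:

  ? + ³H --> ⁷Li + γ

Conserve mass number: A + 3 = 7 + 0, so A = 4.
Conserve atomic number: Z + 1 = 3 + 0, so Z = 2.
A = 4 and Z = 2 is ⁴He — an alpha particle.

alpha particle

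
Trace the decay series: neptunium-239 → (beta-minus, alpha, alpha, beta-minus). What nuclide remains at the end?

Start: (A, Z) = (239, 93).
After β⁻: (239, 94).
After α: (235, 92).
After α: (231, 90).
After β⁻: (231, 91).
Z = 91 is protactinium.

Pa-231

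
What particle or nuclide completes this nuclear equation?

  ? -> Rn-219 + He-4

Conserve mass number: A = 219 + 4, so A = 223.
Conserve atomic number: Z = 86 + 2, so Z = 88.
Z = 88 is radium, so the species is Ra-223.

Ra-223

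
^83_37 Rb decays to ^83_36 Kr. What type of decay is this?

beta-plus decay or electron capture

ΔA = 83 − 83 = 0; ΔZ = 36 − 37 = -1.
A is unchanged and Z drops by 1 — a proton has become a neutron (β⁺ emission or electron capture).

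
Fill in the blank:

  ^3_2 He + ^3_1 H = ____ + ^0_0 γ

Conserve mass number: 3 + 3 = A + 0, so A = 6.
Conserve atomic number: 2 + 1 = Z + 0, so Z = 3.
Z = 3 is lithium, so the species is ^6_3 Li.

Li-6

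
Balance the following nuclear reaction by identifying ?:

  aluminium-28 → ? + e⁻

Conserve mass number: 28 = A + 0, so A = 28.
Conserve atomic number: 13 = Z − 1, so Z = 14.
Z = 14 is silicon, so the species is silicon-28.

Si-28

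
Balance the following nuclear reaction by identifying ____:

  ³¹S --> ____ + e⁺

Conserve mass number: 31 = A + 0, so A = 31.
Conserve atomic number: 16 = Z + 1, so Z = 15.
Z = 15 is phosphorus, so the species is ³¹P.

P-31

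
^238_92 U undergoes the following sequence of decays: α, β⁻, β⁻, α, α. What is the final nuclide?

Start: (A, Z) = (238, 92).
After α: (234, 90).
After β⁻: (234, 91).
After β⁻: (234, 92).
After α: (230, 90).
After α: (226, 88).
Z = 88 is radium.

Ra-226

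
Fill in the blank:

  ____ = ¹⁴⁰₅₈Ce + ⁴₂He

Nd-144

Conserve mass number: A = 140 + 4, so A = 144.
Conserve atomic number: Z = 58 + 2, so Z = 60.
Z = 60 is neodymium, so the species is ¹⁴⁴₆₀Nd.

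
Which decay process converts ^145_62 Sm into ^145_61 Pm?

beta-plus decay or electron capture

ΔA = 145 − 145 = 0; ΔZ = 61 − 62 = -1.
A is unchanged and Z drops by 1 — a proton has become a neutron (β⁺ emission or electron capture).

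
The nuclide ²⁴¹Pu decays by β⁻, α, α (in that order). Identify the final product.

Pa-233

Start: (A, Z) = (241, 94).
After β⁻: (241, 95).
After α: (237, 93).
After α: (233, 91).
Z = 91 is protactinium.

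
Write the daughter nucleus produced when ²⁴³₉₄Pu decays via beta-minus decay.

Am-243

Beta-minus decay: mass number changes by +0, atomic number by +1.
A: 243 = 243; Z: 94 + 1 = 95.
Z = 95 is americium, so the daughter is ²⁴³₉₅Am.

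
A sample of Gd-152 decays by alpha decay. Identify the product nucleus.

Sm-148

Alpha decay: mass number changes by -4, atomic number by -2.
A: 152 − 4 = 148; Z: 64 − 2 = 62.
Z = 62 is samarium, so the daughter is Sm-148.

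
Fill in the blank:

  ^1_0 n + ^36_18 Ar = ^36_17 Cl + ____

Conserve mass number: 1 + 36 = 36 + A, so A = 1.
Conserve atomic number: 0 + 18 = 17 + Z, so Z = 1.
A = 1 and Z = 1 is ^1_1 H — a proton.

proton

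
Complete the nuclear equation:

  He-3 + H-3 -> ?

Li-6

Conserve mass number: 3 + 3 = A, so A = 6.
Conserve atomic number: 2 + 1 = Z, so Z = 3.
Z = 3 is lithium, so the species is Li-6.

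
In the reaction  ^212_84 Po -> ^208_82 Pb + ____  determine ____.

alpha particle

Conserve mass number: 212 = 208 + A, so A = 4.
Conserve atomic number: 84 = 82 + Z, so Z = 2.
A = 4 and Z = 2 is ^4_2 He — an alpha particle.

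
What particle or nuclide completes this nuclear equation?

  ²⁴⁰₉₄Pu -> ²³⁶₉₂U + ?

alpha particle

Conserve mass number: 240 = 236 + A, so A = 4.
Conserve atomic number: 94 = 92 + Z, so Z = 2.
A = 4 and Z = 2 is ⁴₂He — an alpha particle.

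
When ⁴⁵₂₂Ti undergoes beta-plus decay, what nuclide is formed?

Beta-plus decay: mass number changes by +0, atomic number by -1.
A: 45 = 45; Z: 22 − 1 = 21.
Z = 21 is scandium, so the daughter is ⁴⁵₂₁Sc.

Sc-45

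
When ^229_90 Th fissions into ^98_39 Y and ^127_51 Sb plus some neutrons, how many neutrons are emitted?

Conserve mass number: 229 = 98 + 127 + k, so k = 229 − 225 = 4.
Check atomic number: 90 = 39 + 51 + 0 = 90. ✓

4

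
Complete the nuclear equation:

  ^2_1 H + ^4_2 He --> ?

Li-6

Conserve mass number: 2 + 4 = A, so A = 6.
Conserve atomic number: 1 + 2 = Z, so Z = 3.
Z = 3 is lithium, so the species is ^6_3 Li.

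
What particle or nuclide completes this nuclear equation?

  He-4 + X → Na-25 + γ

Conserve mass number: 4 + A = 25 + 0, so A = 21.
Conserve atomic number: 2 + Z = 11 + 0, so Z = 9.
Z = 9 is fluorine, so the species is F-21.

F-21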